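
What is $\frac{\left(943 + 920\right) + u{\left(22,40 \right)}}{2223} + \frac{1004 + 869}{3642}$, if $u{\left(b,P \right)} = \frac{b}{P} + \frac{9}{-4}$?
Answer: $\frac{9118778}{6746805} \approx 1.3516$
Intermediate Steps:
$u{\left(b,P \right)} = - \frac{9}{4} + \frac{b}{P}$ ($u{\left(b,P \right)} = \frac{b}{P} + 9 \left(- \frac{1}{4}\right) = \frac{b}{P} - \frac{9}{4} = - \frac{9}{4} + \frac{b}{P}$)
$\frac{\left(943 + 920\right) + u{\left(22,40 \right)}}{2223} + \frac{1004 + 869}{3642} = \frac{\left(943 + 920\right) - \left(\frac{9}{4} - \frac{22}{40}\right)}{2223} + \frac{1004 + 869}{3642} = \left(1863 + \left(- \frac{9}{4} + 22 \cdot \frac{1}{40}\right)\right) \frac{1}{2223} + 1873 \cdot \frac{1}{3642} = \left(1863 + \left(- \frac{9}{4} + \frac{11}{20}\right)\right) \frac{1}{2223} + \frac{1873}{3642} = \left(1863 - \frac{17}{10}\right) \frac{1}{2223} + \frac{1873}{3642} = \frac{18613}{10} \cdot \frac{1}{2223} + \frac{1873}{3642} = \frac{18613}{22230} + \frac{1873}{3642} = \frac{9118778}{6746805}$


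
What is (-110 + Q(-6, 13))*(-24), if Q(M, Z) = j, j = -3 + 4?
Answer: 2616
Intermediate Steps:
j = 1
Q(M, Z) = 1
(-110 + Q(-6, 13))*(-24) = (-110 + 1)*(-24) = -109*(-24) = 2616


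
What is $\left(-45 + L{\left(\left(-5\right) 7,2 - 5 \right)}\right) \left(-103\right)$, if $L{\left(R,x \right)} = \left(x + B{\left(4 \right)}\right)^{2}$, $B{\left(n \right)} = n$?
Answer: $4532$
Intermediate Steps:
$L{\left(R,x \right)} = \left(4 + x\right)^{2}$ ($L{\left(R,x \right)} = \left(x + 4\right)^{2} = \left(4 + x\right)^{2}$)
$\left(-45 + L{\left(\left(-5\right) 7,2 - 5 \right)}\right) \left(-103\right) = \left(-45 + \left(4 + \left(2 - 5\right)\right)^{2}\right) \left(-103\right) = \left(-45 + \left(4 - 3\right)^{2}\right) \left(-103\right) = \left(-45 + 1^{2}\right) \left(-103\right) = \left(-45 + 1\right) \left(-103\right) = \left(-44\right) \left(-103\right) = 4532$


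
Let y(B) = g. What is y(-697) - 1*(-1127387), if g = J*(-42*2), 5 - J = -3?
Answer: 1126715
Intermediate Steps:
J = 8 (J = 5 - 1*(-3) = 5 + 3 = 8)
g = -672 (g = 8*(-42*2) = 8*(-84) = -672)
y(B) = -672
y(-697) - 1*(-1127387) = -672 - 1*(-1127387) = -672 + 1127387 = 1126715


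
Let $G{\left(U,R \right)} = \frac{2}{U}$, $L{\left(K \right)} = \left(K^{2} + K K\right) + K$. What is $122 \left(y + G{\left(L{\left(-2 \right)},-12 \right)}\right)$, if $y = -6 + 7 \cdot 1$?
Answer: $\frac{488}{3} \approx 162.67$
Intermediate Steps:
$L{\left(K \right)} = K + 2 K^{2}$ ($L{\left(K \right)} = \left(K^{2} + K^{2}\right) + K = 2 K^{2} + K = K + 2 K^{2}$)
$y = 1$ ($y = -6 + 7 = 1$)
$122 \left(y + G{\left(L{\left(-2 \right)},-12 \right)}\right) = 122 \left(1 + \frac{2}{\left(-2\right) \left(1 + 2 \left(-2\right)\right)}\right) = 122 \left(1 + \frac{2}{\left(-2\right) \left(1 - 4\right)}\right) = 122 \left(1 + \frac{2}{\left(-2\right) \left(-3\right)}\right) = 122 \left(1 + \frac{2}{6}\right) = 122 \left(1 + 2 \cdot \frac{1}{6}\right) = 122 \left(1 + \frac{1}{3}\right) = 122 \cdot \frac{4}{3} = \frac{488}{3}$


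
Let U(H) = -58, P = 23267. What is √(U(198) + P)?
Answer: √23209 ≈ 152.34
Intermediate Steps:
√(U(198) + P) = √(-58 + 23267) = √23209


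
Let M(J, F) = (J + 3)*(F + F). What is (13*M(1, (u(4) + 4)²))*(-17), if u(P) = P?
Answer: -113152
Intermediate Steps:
M(J, F) = 2*F*(3 + J) (M(J, F) = (3 + J)*(2*F) = 2*F*(3 + J))
(13*M(1, (u(4) + 4)²))*(-17) = (13*(2*(4 + 4)²*(3 + 1)))*(-17) = (13*(2*8²*4))*(-17) = (13*(2*64*4))*(-17) = (13*512)*(-17) = 6656*(-17) = -113152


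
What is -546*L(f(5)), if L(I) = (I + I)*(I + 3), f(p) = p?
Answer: -43680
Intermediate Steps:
L(I) = 2*I*(3 + I) (L(I) = (2*I)*(3 + I) = 2*I*(3 + I))
-546*L(f(5)) = -1092*5*(3 + 5) = -1092*5*8 = -546*80 = -43680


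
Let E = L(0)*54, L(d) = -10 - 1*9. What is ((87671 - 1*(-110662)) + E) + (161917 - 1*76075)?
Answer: 283149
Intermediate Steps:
L(d) = -19 (L(d) = -10 - 9 = -19)
E = -1026 (E = -19*54 = -1026)
((87671 - 1*(-110662)) + E) + (161917 - 1*76075) = ((87671 - 1*(-110662)) - 1026) + (161917 - 1*76075) = ((87671 + 110662) - 1026) + (161917 - 76075) = (198333 - 1026) + 85842 = 197307 + 85842 = 283149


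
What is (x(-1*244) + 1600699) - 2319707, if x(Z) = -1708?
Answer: -720716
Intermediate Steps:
(x(-1*244) + 1600699) - 2319707 = (-1708 + 1600699) - 2319707 = 1598991 - 2319707 = -720716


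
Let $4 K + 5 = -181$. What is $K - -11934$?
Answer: $\frac{23775}{2} \approx 11888.0$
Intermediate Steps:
$K = - \frac{93}{2}$ ($K = - \frac{5}{4} + \frac{1}{4} \left(-181\right) = - \frac{5}{4} - \frac{181}{4} = - \frac{93}{2} \approx -46.5$)
$K - -11934 = - \frac{93}{2} - -11934 = - \frac{93}{2} + 11934 = \frac{23775}{2}$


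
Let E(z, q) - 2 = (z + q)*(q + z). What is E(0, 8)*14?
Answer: 924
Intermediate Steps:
E(z, q) = 2 + (q + z)² (E(z, q) = 2 + (z + q)*(q + z) = 2 + (q + z)*(q + z) = 2 + (q + z)²)
E(0, 8)*14 = (2 + (8 + 0)²)*14 = (2 + 8²)*14 = (2 + 64)*14 = 66*14 = 924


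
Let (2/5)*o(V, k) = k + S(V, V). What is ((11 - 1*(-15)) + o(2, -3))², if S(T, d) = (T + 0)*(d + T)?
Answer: 5929/4 ≈ 1482.3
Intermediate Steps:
S(T, d) = T*(T + d)
o(V, k) = 5*V² + 5*k/2 (o(V, k) = 5*(k + V*(V + V))/2 = 5*(k + V*(2*V))/2 = 5*(k + 2*V²)/2 = 5*V² + 5*k/2)
((11 - 1*(-15)) + o(2, -3))² = ((11 - 1*(-15)) + (5*2² + (5/2)*(-3)))² = ((11 + 15) + (5*4 - 15/2))² = (26 + (20 - 15/2))² = (26 + 25/2)² = (77/2)² = 5929/4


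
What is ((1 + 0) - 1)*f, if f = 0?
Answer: 0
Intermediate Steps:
((1 + 0) - 1)*f = ((1 + 0) - 1)*0 = (1 - 1)*0 = 0*0 = 0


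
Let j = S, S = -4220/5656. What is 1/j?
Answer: -1414/1055 ≈ -1.3403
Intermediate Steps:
S = -1055/1414 (S = -4220*1/5656 = -1055/1414 ≈ -0.74611)
j = -1055/1414 ≈ -0.74611
1/j = 1/(-1055/1414) = -1414/1055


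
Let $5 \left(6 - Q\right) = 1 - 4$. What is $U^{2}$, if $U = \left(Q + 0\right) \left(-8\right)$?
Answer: $\frac{69696}{25} \approx 2787.8$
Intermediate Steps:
$Q = \frac{33}{5}$ ($Q = 6 - \frac{1 - 4}{5} = 6 - - \frac{3}{5} = 6 + \frac{3}{5} = \frac{33}{5} \approx 6.6$)
$U = - \frac{264}{5}$ ($U = \left(\frac{33}{5} + 0\right) \left(-8\right) = \frac{33}{5} \left(-8\right) = - \frac{264}{5} \approx -52.8$)
$U^{2} = \left(- \frac{264}{5}\right)^{2} = \frac{69696}{25}$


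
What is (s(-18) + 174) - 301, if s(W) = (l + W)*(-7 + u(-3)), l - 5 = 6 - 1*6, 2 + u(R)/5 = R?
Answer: 289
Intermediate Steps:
u(R) = -10 + 5*R
l = 5 (l = 5 + (6 - 1*6) = 5 + (6 - 6) = 5 + 0 = 5)
s(W) = -160 - 32*W (s(W) = (5 + W)*(-7 + (-10 + 5*(-3))) = (5 + W)*(-7 + (-10 - 15)) = (5 + W)*(-7 - 25) = (5 + W)*(-32) = -160 - 32*W)
(s(-18) + 174) - 301 = ((-160 - 32*(-18)) + 174) - 301 = ((-160 + 576) + 174) - 301 = (416 + 174) - 301 = 590 - 301 = 289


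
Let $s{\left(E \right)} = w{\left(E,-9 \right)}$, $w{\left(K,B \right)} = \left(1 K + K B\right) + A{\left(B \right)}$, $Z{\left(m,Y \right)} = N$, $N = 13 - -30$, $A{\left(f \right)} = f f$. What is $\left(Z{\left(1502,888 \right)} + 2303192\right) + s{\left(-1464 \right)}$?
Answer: $2315028$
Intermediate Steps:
$A{\left(f \right)} = f^{2}$
$N = 43$ ($N = 13 + 30 = 43$)
$Z{\left(m,Y \right)} = 43$
$w{\left(K,B \right)} = K + B^{2} + B K$ ($w{\left(K,B \right)} = \left(1 K + K B\right) + B^{2} = \left(K + B K\right) + B^{2} = K + B^{2} + B K$)
$s{\left(E \right)} = 81 - 8 E$ ($s{\left(E \right)} = E + \left(-9\right)^{2} - 9 E = E + 81 - 9 E = 81 - 8 E$)
$\left(Z{\left(1502,888 \right)} + 2303192\right) + s{\left(-1464 \right)} = \left(43 + 2303192\right) + \left(81 - -11712\right) = 2303235 + \left(81 + 11712\right) = 2303235 + 11793 = 2315028$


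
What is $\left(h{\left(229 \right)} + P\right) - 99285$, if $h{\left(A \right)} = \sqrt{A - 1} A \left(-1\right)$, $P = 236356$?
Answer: $137071 - 458 \sqrt{57} \approx 1.3361 \cdot 10^{5}$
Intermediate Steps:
$h{\left(A \right)} = - A \sqrt{-1 + A}$ ($h{\left(A \right)} = \sqrt{-1 + A} A \left(-1\right) = A \sqrt{-1 + A} \left(-1\right) = - A \sqrt{-1 + A}$)
$\left(h{\left(229 \right)} + P\right) - 99285 = \left(\left(-1\right) 229 \sqrt{-1 + 229} + 236356\right) - 99285 = \left(\left(-1\right) 229 \sqrt{228} + 236356\right) - 99285 = \left(\left(-1\right) 229 \cdot 2 \sqrt{57} + 236356\right) - 99285 = \left(- 458 \sqrt{57} + 236356\right) - 99285 = \left(236356 - 458 \sqrt{57}\right) - 99285 = 137071 - 458 \sqrt{57}$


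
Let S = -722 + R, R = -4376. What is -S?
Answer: 5098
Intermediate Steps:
S = -5098 (S = -722 - 4376 = -5098)
-S = -1*(-5098) = 5098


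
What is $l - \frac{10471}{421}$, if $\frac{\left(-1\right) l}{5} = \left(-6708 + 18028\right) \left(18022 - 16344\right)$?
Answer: $- \frac{39984401271}{421} \approx -9.4975 \cdot 10^{7}$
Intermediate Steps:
$l = -94974800$ ($l = - 5 \left(-6708 + 18028\right) \left(18022 - 16344\right) = - 5 \cdot 11320 \cdot 1678 = \left(-5\right) 18994960 = -94974800$)
$l - \frac{10471}{421} = -94974800 - \frac{10471}{421} = - \frac{39984401271}{421}$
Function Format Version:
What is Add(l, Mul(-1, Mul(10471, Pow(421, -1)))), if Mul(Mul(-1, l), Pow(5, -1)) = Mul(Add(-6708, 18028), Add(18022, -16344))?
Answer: Rational(-39984401271, 421) ≈ -9.4975e+7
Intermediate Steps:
l = -94974800 (l = Mul(-5, Mul(Add(-6708, 18028), Add(18022, -16344))) = Mul(-5, Mul(11320, 1678)) = Mul(-5, 18994960) = -94974800)
Add(l, Mul(-1, Mul(10471, Pow(421, -1)))) = Add(-94974800, Mul(-1, Mul(10471, Pow(421, -1)))) = Add(-94974800, Mul(-1, Mul(10471, Rational(1, 421)))) = Add(-94974800, Mul(-1, Rational(10471, 421))) = Add(-94974800, Rational(-10471, 421)) = Rational(-39984401271, 421)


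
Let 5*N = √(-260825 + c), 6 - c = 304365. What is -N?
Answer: -8*I*√8831/5 ≈ -150.36*I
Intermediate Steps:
c = -304359 (c = 6 - 1*304365 = 6 - 304365 = -304359)
N = 8*I*√8831/5 (N = √(-260825 - 304359)/5 = √(-565184)/5 = (8*I*√8831)/5 = 8*I*√8831/5 ≈ 150.36*I)
-N = -8*I*√8831/5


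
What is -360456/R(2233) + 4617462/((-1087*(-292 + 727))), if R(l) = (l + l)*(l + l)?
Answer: -265133447504/27100480715 ≈ -9.7834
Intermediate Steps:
R(l) = 4*l² (R(l) = (2*l)*(2*l) = 4*l²)
-360456/R(2233) + 4617462/((-1087*(-292 + 727))) = -360456/(4*2233²) + 4617462/((-1087*(-292 + 727))) = -360456/(4*4986289) + 4617462/((-1087*435)) = -360456/19945156 + 4617462/(-472845) = -360456*1/19945156 + 4617462*(-1/472845) = -90114/4986289 - 1539154/157615 = -265133447504/27100480715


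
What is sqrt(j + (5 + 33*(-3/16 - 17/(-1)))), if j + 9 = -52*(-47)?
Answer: sqrt(47917)/4 ≈ 54.725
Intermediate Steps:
j = 2435 (j = -9 - 52*(-47) = -9 + 2444 = 2435)
sqrt(j + (5 + 33*(-3/16 - 17/(-1)))) = sqrt(2435 + (5 + 33*(-3/16 - 17/(-1)))) = sqrt(2435 + (5 + 33*(-3*1/16 - 17*(-1)))) = sqrt(2435 + (5 + 33*(-3/16 + 17))) = sqrt(2435 + (5 + 33*(269/16))) = sqrt(2435 + (5 + 8877/16)) = sqrt(2435 + 8957/16) = sqrt(47917/16) = sqrt(47917)/4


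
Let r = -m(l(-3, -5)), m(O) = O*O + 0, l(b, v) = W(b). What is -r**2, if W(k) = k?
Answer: -81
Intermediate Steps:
l(b, v) = b
m(O) = O**2 (m(O) = O**2 + 0 = O**2)
r = -9 (r = -1*(-3)**2 = -1*9 = -9)
-r**2 = -1*(-9)**2 = -1*81 = -81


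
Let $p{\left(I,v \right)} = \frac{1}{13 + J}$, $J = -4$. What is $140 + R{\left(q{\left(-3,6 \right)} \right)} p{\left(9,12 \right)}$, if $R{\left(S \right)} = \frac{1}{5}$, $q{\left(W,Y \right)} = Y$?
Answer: $\frac{6301}{45} \approx 140.02$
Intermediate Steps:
$p{\left(I,v \right)} = \frac{1}{9}$ ($p{\left(I,v \right)} = \frac{1}{13 - 4} = \frac{1}{9}$)
$R{\left(S \right)} = \frac{1}{5}$
$140 + R{\left(q{\left(-3,6 \right)} \right)} p{\left(9,12 \right)} = 140 + \frac{1}{5} \cdot \frac{1}{9} = 140 + \frac{1}{45} = \frac{6301}{45}$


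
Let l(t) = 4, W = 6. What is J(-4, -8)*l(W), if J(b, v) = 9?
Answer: 36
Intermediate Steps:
J(-4, -8)*l(W) = 9*4 = 36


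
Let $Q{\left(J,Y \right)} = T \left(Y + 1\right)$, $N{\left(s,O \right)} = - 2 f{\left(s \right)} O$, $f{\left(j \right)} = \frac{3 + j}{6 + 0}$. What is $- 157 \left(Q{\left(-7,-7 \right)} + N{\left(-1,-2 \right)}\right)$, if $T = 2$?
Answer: $\frac{5024}{3} \approx 1674.7$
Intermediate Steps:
$f{\left(j \right)} = \frac{1}{2} + \frac{j}{6}$ ($f{\left(j \right)} = \frac{3 + j}{6} = \left(3 + j\right) \frac{1}{6} = \frac{1}{2} + \frac{j}{6}$)
$N{\left(s,O \right)} = O \left(-1 - \frac{s}{3}\right)$ ($N{\left(s,O \right)} = - 2 \left(\frac{1}{2} + \frac{s}{6}\right) O = \left(-1 - \frac{s}{3}\right) O = O \left(-1 - \frac{s}{3}\right)$)
$Q{\left(J,Y \right)} = 2 + 2 Y$ ($Q{\left(J,Y \right)} = 2 \left(Y + 1\right) = 2 \left(1 + Y\right) = 2 + 2 Y$)
$- 157 \left(Q{\left(-7,-7 \right)} + N{\left(-1,-2 \right)}\right) = - 157 \left(\left(2 + 2 \left(-7\right)\right) - - \frac{2 \left(3 - 1\right)}{3}\right) = - 157 \left(\left(2 - 14\right) - \left(- \frac{2}{3}\right) 2\right) = - 157 \left(-12 + \frac{4}{3}\right) = \left(-157\right) \left(- \frac{32}{3}\right) = \frac{5024}{3}$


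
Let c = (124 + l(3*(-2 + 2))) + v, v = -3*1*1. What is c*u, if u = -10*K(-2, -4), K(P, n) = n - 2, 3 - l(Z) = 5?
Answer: 7140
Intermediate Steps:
l(Z) = -2 (l(Z) = 3 - 1*5 = 3 - 5 = -2)
K(P, n) = -2 + n
v = -3 (v = -3*1 = -3)
u = 60 (u = -10*(-2 - 4) = -10*(-6) = 60)
c = 119 (c = (124 - 2) - 3 = 122 - 3 = 119)
c*u = 119*60 = 7140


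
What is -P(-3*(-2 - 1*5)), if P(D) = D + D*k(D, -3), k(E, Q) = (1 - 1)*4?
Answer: -21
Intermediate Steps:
k(E, Q) = 0 (k(E, Q) = 0*4 = 0)
P(D) = D (P(D) = D + D*0 = D + 0 = D)
-P(-3*(-2 - 1*5)) = -(-3)*(-2 - 1*5) = -(-3)*(-2 - 5) = -(-3)*(-7) = -1*21 = -21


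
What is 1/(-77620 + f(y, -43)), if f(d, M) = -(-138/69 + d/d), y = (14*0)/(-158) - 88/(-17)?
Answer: -1/77619 ≈ -1.2883e-5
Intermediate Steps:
y = 88/17 (y = 0*(-1/158) - 88*(-1/17) = 0 + 88/17 = 88/17 ≈ 5.1765)
f(d, M) = 1 (f(d, M) = -(-138*1/69 + 1) = -(-2 + 1) = -1*(-1) = 1)
1/(-77620 + f(y, -43)) = 1/(-77620 + 1) = 1/(-77619) = -1/77619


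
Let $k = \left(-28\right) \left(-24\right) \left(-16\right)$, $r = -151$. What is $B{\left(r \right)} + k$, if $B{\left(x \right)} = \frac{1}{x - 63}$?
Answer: $- \frac{2300929}{214} \approx -10752.0$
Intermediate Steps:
$B{\left(x \right)} = \frac{1}{-63 + x}$
$k = -10752$ ($k = 672 \left(-16\right) = -10752$)
$B{\left(r \right)} + k = \frac{1}{-63 - 151} - 10752 = \frac{1}{-214} - 10752 = - \frac{1}{214} - 10752 = - \frac{2300929}{214}$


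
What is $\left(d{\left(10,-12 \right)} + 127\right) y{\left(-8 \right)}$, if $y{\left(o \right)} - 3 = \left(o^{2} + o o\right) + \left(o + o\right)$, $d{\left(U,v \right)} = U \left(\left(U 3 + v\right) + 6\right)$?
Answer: $42205$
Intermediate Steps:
$d{\left(U,v \right)} = U \left(6 + v + 3 U\right)$ ($d{\left(U,v \right)} = U \left(\left(3 U + v\right) + 6\right) = U \left(\left(v + 3 U\right) + 6\right) = U \left(6 + v + 3 U\right)$)
$y{\left(o \right)} = 3 + 2 o + 2 o^{2}$ ($y{\left(o \right)} = 3 + \left(\left(o^{2} + o o\right) + \left(o + o\right)\right) = 3 + \left(\left(o^{2} + o^{2}\right) + 2 o\right) = 3 + \left(2 o^{2} + 2 o\right) = 3 + \left(2 o + 2 o^{2}\right) = 3 + 2 o + 2 o^{2}$)
$\left(d{\left(10,-12 \right)} + 127\right) y{\left(-8 \right)} = \left(10 \left(6 - 12 + 3 \cdot 10\right) + 127\right) \left(3 + 2 \left(-8\right) + 2 \left(-8\right)^{2}\right) = \left(10 \left(6 - 12 + 30\right) + 127\right) \left(3 - 16 + 2 \cdot 64\right) = \left(10 \cdot 24 + 127\right) \left(3 - 16 + 128\right) = \left(240 + 127\right) 115 = 367 \cdot 115 = 42205$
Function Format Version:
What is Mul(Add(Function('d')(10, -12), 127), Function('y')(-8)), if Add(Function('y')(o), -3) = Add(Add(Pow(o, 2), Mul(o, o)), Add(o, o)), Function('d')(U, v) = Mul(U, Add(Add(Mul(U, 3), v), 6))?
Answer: 42205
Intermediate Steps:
Function('d')(U, v) = Mul(U, Add(6, v, Mul(3, U))) (Function('d')(U, v) = Mul(U, Add(Add(Mul(3, U), v), 6)) = Mul(U, Add(Add(v, Mul(3, U)), 6)) = Mul(U, Add(6, v, Mul(3, U))))
Function('y')(o) = Add(3, Mul(2, o), Mul(2, Pow(o, 2))) (Function('y')(o) = Add(3, Add(Add(Pow(o, 2), Mul(o, o)), Add(o, o))) = Add(3, Add(Add(Pow(o, 2), Pow(o, 2)), Mul(2, o))) = Add(3, Add(Mul(2, Pow(o, 2)), Mul(2, o))) = Add(3, Add(Mul(2, o), Mul(2, Pow(o, 2)))) = Add(3, Mul(2, o), Mul(2, Pow(o, 2))))
Mul(Add(Function('d')(10, -12), 127), Function('y')(-8)) = Mul(Add(Mul(10, Add(6, -12, Mul(3, 10))), 127), Add(3, Mul(2, -8), Mul(2, Pow(-8, 2)))) = Mul(Add(Mul(10, Add(6, -12, 30)), 127), Add(3, -16, Mul(2, 64))) = Mul(Add(Mul(10, 24), 127), Add(3, -16, 128)) = Mul(Add(240, 127), 115) = Mul(367, 115) = 42205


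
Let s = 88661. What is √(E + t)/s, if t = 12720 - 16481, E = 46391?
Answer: 7*√870/88661 ≈ 0.0023288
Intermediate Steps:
t = -3761
√(E + t)/s = √(46391 - 3761)/88661 = √42630*(1/88661) = (7*√870)*(1/88661) = 7*√870/88661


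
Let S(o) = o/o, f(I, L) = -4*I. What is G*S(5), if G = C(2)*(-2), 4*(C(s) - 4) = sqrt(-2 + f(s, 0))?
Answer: -8 - I*sqrt(10)/2 ≈ -8.0 - 1.5811*I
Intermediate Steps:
C(s) = 4 + sqrt(-2 - 4*s)/4
S(o) = 1
G = -8 - I*sqrt(10)/2 (G = (4 + sqrt(-2 - 4*2)/4)*(-2) = (4 + sqrt(-2 - 8)/4)*(-2) = (4 + sqrt(-10)/4)*(-2) = (4 + (I*sqrt(10))/4)*(-2) = (4 + I*sqrt(10)/4)*(-2) = -8 - I*sqrt(10)/2 ≈ -8.0 - 1.5811*I)
G*S(5) = (-8 - I*sqrt(10)/2)*1 = -8 - I*sqrt(10)/2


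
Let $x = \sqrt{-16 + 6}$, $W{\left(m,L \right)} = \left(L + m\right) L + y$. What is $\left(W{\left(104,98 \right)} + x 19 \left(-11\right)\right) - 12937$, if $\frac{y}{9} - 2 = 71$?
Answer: $7516 - 209 i \sqrt{10} \approx 7516.0 - 660.92 i$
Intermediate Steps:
$y = 657$ ($y = 18 + 9 \cdot 71 = 18 + 639 = 657$)
$W{\left(m,L \right)} = 657 + L \left(L + m\right)$ ($W{\left(m,L \right)} = \left(L + m\right) L + 657 = L \left(L + m\right) + 657 = 657 + L \left(L + m\right)$)
$x = i \sqrt{10}$ ($x = \sqrt{-10} = i \sqrt{10} \approx 3.1623 i$)
$\left(W{\left(104,98 \right)} + x 19 \left(-11\right)\right) - 12937 = \left(\left(657 + 98^{2} + 98 \cdot 104\right) + i \sqrt{10} \cdot 19 \left(-11\right)\right) - 12937 = \left(\left(657 + 9604 + 10192\right) + 19 i \sqrt{10} \left(-11\right)\right) - 12937 = \left(20453 - 209 i \sqrt{10}\right) - 12937 = 7516 - 209 i \sqrt{10}$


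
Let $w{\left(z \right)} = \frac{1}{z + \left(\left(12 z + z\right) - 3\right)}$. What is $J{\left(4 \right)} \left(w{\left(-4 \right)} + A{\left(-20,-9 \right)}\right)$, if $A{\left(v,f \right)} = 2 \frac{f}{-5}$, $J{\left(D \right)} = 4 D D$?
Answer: $\frac{67648}{295} \approx 229.32$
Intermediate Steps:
$w{\left(z \right)} = \frac{1}{-3 + 14 z}$ ($w{\left(z \right)} = \frac{1}{z + \left(13 z - 3\right)} = \frac{1}{z + \left(-3 + 13 z\right)} = \frac{1}{-3 + 14 z}$)
$J{\left(D \right)} = 4 D^{2}$
$A{\left(v,f \right)} = - \frac{2 f}{5}$ ($A{\left(v,f \right)} = 2 f \left(- \frac{1}{5}\right) = 2 \left(- \frac{f}{5}\right) = - \frac{2 f}{5}$)
$J{\left(4 \right)} \left(w{\left(-4 \right)} + A{\left(-20,-9 \right)}\right) = 4 \cdot 4^{2} \left(\frac{1}{-3 + 14 \left(-4\right)} - - \frac{18}{5}\right) = 4 \cdot 16 \left(\frac{1}{-3 - 56} + \frac{18}{5}\right) = 64 \left(\frac{1}{-59} + \frac{18}{5}\right) = 64 \left(- \frac{1}{59} + \frac{18}{5}\right) = 64 \cdot \frac{1057}{295} = \frac{67648}{295}$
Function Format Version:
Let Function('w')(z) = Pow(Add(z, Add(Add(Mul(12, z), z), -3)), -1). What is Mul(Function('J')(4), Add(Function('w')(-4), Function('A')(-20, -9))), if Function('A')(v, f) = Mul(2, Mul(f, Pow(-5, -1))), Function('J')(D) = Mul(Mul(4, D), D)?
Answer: Rational(67648, 295) ≈ 229.32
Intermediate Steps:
Function('w')(z) = Pow(Add(-3, Mul(14, z)), -1) (Function('w')(z) = Pow(Add(z, Add(Mul(13, z), -3)), -1) = Pow(Add(z, Add(-3, Mul(13, z))), -1) = Pow(Add(-3, Mul(14, z)), -1))
Function('J')(D) = Mul(4, Pow(D, 2))
Function('A')(v, f) = Mul(Rational(-2, 5), f) (Function('A')(v, f) = Mul(2, Mul(f, Rational(-1, 5))) = Mul(2, Mul(Rational(-1, 5), f)) = Mul(Rational(-2, 5), f))
Mul(Function('J')(4), Add(Function('w')(-4), Function('A')(-20, -9))) = Mul(Mul(4, Pow(4, 2)), Add(Pow(Add(-3, Mul(14, -4)), -1), Mul(Rational(-2, 5), -9))) = Mul(Mul(4, 16), Add(Pow(Add(-3, -56), -1), Rational(18, 5))) = Mul(64, Add(Pow(-59, -1), Rational(18, 5))) = Mul(64, Add(Rational(-1, 59), Rational(18, 5))) = Mul(64, Rational(1057, 295)) = Rational(67648, 295)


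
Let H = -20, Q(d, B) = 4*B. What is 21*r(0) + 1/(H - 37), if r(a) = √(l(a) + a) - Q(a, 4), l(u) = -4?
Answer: -19153/57 + 42*I ≈ -336.02 + 42.0*I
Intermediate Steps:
r(a) = -16 + √(-4 + a) (r(a) = √(-4 + a) - 4*4 = √(-4 + a) - 1*16 = √(-4 + a) - 16 = -16 + √(-4 + a))
21*r(0) + 1/(H - 37) = 21*(-16 + √(-4 + 0)) + 1/(-20 - 37) = 21*(-16 + √(-4)) + 1/(-57) = 21*(-16 + 2*I) - 1/57 = (-336 + 42*I) - 1/57 = -19153/57 + 42*I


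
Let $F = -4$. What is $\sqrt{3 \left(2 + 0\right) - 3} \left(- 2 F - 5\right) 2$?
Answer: $6 \sqrt{3} \approx 10.392$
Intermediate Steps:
$\sqrt{3 \left(2 + 0\right) - 3} \left(- 2 F - 5\right) 2 = \sqrt{3 \left(2 + 0\right) - 3} \left(\left(-2\right) \left(-4\right) - 5\right) 2 = \sqrt{3 \cdot 2 - 3} \left(8 - 5\right) 2 = \sqrt{6 - 3} \cdot 3 \cdot 2 = \sqrt{3} \cdot 3 \cdot 2 = 3 \sqrt{3} \cdot 2 = 6 \sqrt{3}$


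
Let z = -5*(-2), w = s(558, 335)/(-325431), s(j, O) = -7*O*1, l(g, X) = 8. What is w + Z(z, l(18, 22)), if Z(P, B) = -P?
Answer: -3251965/325431 ≈ -9.9928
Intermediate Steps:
s(j, O) = -7*O
w = 2345/325431 (w = -7*335/(-325431) = -2345*(-1/325431) = 2345/325431 ≈ 0.0072058)
z = 10
w + Z(z, l(18, 22)) = 2345/325431 - 1*10 = 2345/325431 - 10 = -3251965/325431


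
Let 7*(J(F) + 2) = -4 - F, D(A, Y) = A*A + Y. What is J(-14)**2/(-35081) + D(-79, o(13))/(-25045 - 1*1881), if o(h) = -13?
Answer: -5353084874/23142479647 ≈ -0.23131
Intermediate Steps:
D(A, Y) = Y + A**2 (D(A, Y) = A**2 + Y = Y + A**2)
J(F) = -18/7 - F/7 (J(F) = -2 + (-4 - F)/7 = -2 + (-4/7 - F/7) = -18/7 - F/7)
J(-14)**2/(-35081) + D(-79, o(13))/(-25045 - 1*1881) = (-18/7 - 1/7*(-14))**2/(-35081) + (-13 + (-79)**2)/(-25045 - 1*1881) = (-18/7 + 2)**2*(-1/35081) + (-13 + 6241)/(-25045 - 1881) = (-4/7)**2*(-1/35081) + 6228/(-26926) = (16/49)*(-1/35081) + 6228*(-1/26926) = -16/1718969 - 3114/13463 = -5353084874/23142479647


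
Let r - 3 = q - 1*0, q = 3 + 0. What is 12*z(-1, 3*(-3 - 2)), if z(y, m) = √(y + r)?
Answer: 12*√5 ≈ 26.833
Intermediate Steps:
q = 3
r = 6 (r = 3 + (3 - 1*0) = 3 + (3 + 0) = 3 + 3 = 6)
z(y, m) = √(6 + y) (z(y, m) = √(y + 6) = √(6 + y))
12*z(-1, 3*(-3 - 2)) = 12*√(6 - 1) = 12*√5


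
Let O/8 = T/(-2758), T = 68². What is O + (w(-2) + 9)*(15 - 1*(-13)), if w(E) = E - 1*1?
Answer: 213176/1379 ≈ 154.59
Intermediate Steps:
T = 4624
w(E) = -1 + E (w(E) = E - 1 = -1 + E)
O = -18496/1379 (O = 8*(4624/(-2758)) = 8*(4624*(-1/2758)) = 8*(-2312/1379) = -18496/1379 ≈ -13.413)
O + (w(-2) + 9)*(15 - 1*(-13)) = -18496/1379 + ((-1 - 2) + 9)*(15 - 1*(-13)) = -18496/1379 + (-3 + 9)*(15 + 13) = -18496/1379 + 6*28 = -18496/1379 + 168 = 213176/1379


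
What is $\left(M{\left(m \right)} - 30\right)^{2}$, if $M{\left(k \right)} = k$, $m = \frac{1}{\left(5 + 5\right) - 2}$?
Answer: $\frac{57121}{64} \approx 892.52$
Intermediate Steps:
$m = \frac{1}{8}$ ($m = \frac{1}{10 - 2} = \frac{1}{8} \approx 0.125$)
$\left(M{\left(m \right)} - 30\right)^{2} = \left(\frac{1}{8} - 30\right)^{2} = \left(- \frac{239}{8}\right)^{2} = \frac{57121}{64}$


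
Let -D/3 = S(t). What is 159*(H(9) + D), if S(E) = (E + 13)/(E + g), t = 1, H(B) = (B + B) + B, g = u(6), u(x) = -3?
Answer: 7632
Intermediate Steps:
g = -3
H(B) = 3*B (H(B) = 2*B + B = 3*B)
S(E) = (13 + E)/(-3 + E) (S(E) = (E + 13)/(E - 3) = (13 + E)/(-3 + E))
D = 21 (D = -3*(13 + 1)/(-3 + 1) = -3*14/(-2) = -(-3)*14/2 = -3*(-7) = 21)
159*(H(9) + D) = 159*(3*9 + 21) = 159*(27 + 21) = 159*48 = 7632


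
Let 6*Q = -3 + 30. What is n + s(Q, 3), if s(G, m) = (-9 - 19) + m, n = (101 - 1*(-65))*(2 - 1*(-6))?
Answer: 1303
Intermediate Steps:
Q = 9/2 (Q = (-3 + 30)/6 = (⅙)*27 = 9/2 ≈ 4.5000)
n = 1328 (n = (101 + 65)*(2 + 6) = 166*8 = 1328)
s(G, m) = -28 + m
n + s(Q, 3) = 1328 + (-28 + 3) = 1328 - 25 = 1303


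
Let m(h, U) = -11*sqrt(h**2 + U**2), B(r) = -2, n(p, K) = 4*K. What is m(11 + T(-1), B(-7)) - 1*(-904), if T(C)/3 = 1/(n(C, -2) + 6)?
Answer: 904 - 11*sqrt(377)/2 ≈ 797.21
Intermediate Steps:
T(C) = -3/2 (T(C) = 3/(4*(-2) + 6) = 3/(-8 + 6) = 3/(-2) = 3*(-1/2) = -3/2)
m(h, U) = -11*sqrt(U**2 + h**2)
m(11 + T(-1), B(-7)) - 1*(-904) = -11*sqrt((-2)**2 + (11 - 3/2)**2) - 1*(-904) = -11*sqrt(4 + (19/2)**2) + 904 = -11*sqrt(4 + 361/4) + 904 = -11*sqrt(377)/2 + 904 = 904 - 11*sqrt(377)/2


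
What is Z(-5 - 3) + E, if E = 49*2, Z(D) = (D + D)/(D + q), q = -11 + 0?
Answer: 1878/19 ≈ 98.842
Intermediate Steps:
q = -11
Z(D) = 2*D/(-11 + D) (Z(D) = (D + D)/(D - 11) = (2*D)/(-11 + D) = 2*D/(-11 + D))
E = 98
Z(-5 - 3) + E = 2*(-5 - 3)/(-11 + (-5 - 3)) + 98 = 2*(-8)/(-11 - 8) + 98 = 2*(-8)/(-19) + 98 = 2*(-8)*(-1/19) + 98 = 16/19 + 98 = 1878/19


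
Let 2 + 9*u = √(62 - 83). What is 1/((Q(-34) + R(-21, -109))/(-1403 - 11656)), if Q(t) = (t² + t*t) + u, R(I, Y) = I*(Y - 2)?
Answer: -4911032835/1745986246 + 117531*I*√21/1745986246 ≈ -2.8128 + 0.00030848*I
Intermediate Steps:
u = -2/9 + I*√21/9 (u = -2/9 + √(62 - 83)/9 = -2/9 + √(-21)/9 = -2/9 + (I*√21)/9 = -2/9 + I*√21/9 ≈ -0.22222 + 0.50918*I)
R(I, Y) = I*(-2 + Y)
Q(t) = -2/9 + 2*t² + I*√21/9 (Q(t) = (t² + t*t) + (-2/9 + I*√21/9) = (t² + t²) + (-2/9 + I*√21/9) = 2*t² + (-2/9 + I*√21/9) = -2/9 + 2*t² + I*√21/9)
1/((Q(-34) + R(-21, -109))/(-1403 - 11656)) = 1/(((-2/9 + 2*(-34)² + I*√21/9) - 21*(-2 - 109))/(-1403 - 11656)) = 1/(((-2/9 + 2*1156 + I*√21/9) - 21*(-111))/(-13059)) = 1/(((-2/9 + 2312 + I*√21/9) + 2331)*(-1/13059)) = 1/(((20806/9 + I*√21/9) + 2331)*(-1/13059)) = 1/((41785/9 + I*√21/9)*(-1/13059)) = 1/(-41785/117531 - I*√21/117531)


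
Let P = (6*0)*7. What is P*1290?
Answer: 0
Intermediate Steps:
P = 0 (P = 0*7 = 0)
P*1290 = 0*1290 = 0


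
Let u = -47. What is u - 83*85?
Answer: -7102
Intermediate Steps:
u - 83*85 = -47 - 83*85 = -47 - 7055 = -7102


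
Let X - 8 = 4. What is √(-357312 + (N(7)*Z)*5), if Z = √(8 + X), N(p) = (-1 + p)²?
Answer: 2*√(-89328 + 90*√5) ≈ 597.08*I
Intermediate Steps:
X = 12 (X = 8 + 4 = 12)
Z = 2*√5 (Z = √(8 + 12) = √20 = 2*√5 ≈ 4.4721)
√(-357312 + (N(7)*Z)*5) = √(-357312 + ((-1 + 7)²*(2*√5))*5) = √(-357312 + (6²*(2*√5))*5) = √(-357312 + (36*(2*√5))*5) = √(-357312 + (72*√5)*5) = √(-357312 + 360*√5)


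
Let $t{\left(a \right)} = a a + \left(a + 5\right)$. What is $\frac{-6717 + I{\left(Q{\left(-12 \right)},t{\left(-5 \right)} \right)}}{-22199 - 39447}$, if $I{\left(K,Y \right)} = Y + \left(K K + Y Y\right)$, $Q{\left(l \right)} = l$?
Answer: $\frac{5923}{61646} \approx 0.096081$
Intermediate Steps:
$t{\left(a \right)} = 5 + a + a^{2}$ ($t{\left(a \right)} = a^{2} + \left(5 + a\right) = 5 + a + a^{2}$)
$I{\left(K,Y \right)} = Y + K^{2} + Y^{2}$ ($I{\left(K,Y \right)} = Y + \left(K^{2} + Y^{2}\right) = Y + K^{2} + Y^{2}$)
$\frac{-6717 + I{\left(Q{\left(-12 \right)},t{\left(-5 \right)} \right)}}{-22199 - 39447} = \frac{-6717 + \left(\left(5 - 5 + \left(-5\right)^{2}\right) + \left(-12\right)^{2} + \left(5 - 5 + \left(-5\right)^{2}\right)^{2}\right)}{-22199 - 39447} = \frac{-6717 + \left(\left(5 - 5 + 25\right) + 144 + \left(5 - 5 + 25\right)^{2}\right)}{-61646} = \left(-6717 + \left(25 + 144 + 25^{2}\right)\right) \left(- \frac{1}{61646}\right) = \left(-6717 + \left(25 + 144 + 625\right)\right) \left(- \frac{1}{61646}\right) = \left(-6717 + 794\right) \left(- \frac{1}{61646}\right) = \left(-5923\right) \left(- \frac{1}{61646}\right) = \frac{5923}{61646}$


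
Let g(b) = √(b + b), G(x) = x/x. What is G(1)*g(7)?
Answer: √14 ≈ 3.7417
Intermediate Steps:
G(x) = 1
g(b) = √2*√b (g(b) = √(2*b) = √2*√b)
G(1)*g(7) = 1*(√2*√7) = 1*√14 = √14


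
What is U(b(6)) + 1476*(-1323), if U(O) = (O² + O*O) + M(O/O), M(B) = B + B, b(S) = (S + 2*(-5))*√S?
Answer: -1952554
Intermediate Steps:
b(S) = √S*(-10 + S) (b(S) = (S - 10)*√S = (-10 + S)*√S = √S*(-10 + S))
M(B) = 2*B
U(O) = 2 + 2*O² (U(O) = (O² + O*O) + 2*(O/O) = (O² + O²) + 2*1 = 2*O² + 2 = 2 + 2*O²)
U(b(6)) + 1476*(-1323) = (2 + 2*(√6*(-10 + 6))²) + 1476*(-1323) = (2 + 2*(√6*(-4))²) - 1952748 = (2 + 2*(-4*√6)²) - 1952748 = (2 + 2*96) - 1952748 = (2 + 192) - 1952748 = 194 - 1952748 = -1952554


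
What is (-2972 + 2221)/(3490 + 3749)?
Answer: -751/7239 ≈ -0.10374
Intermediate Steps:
(-2972 + 2221)/(3490 + 3749) = -751/7239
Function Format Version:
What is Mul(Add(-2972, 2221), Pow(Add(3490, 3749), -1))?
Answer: Rational(-751, 7239) ≈ -0.10374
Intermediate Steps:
Mul(Add(-2972, 2221), Pow(Add(3490, 3749), -1)) = Mul(-751, Pow(7239, -1)) = Mul(-751, Rational(1, 7239)) = Rational(-751, 7239)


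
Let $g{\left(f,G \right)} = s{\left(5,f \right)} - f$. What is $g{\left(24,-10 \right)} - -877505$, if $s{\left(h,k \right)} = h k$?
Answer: $877601$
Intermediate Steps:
$g{\left(f,G \right)} = 4 f$ ($g{\left(f,G \right)} = 5 f - f = 4 f$)
$g{\left(24,-10 \right)} - -877505 = 4 \cdot 24 - -877505 = 96 + 877505 = 877601$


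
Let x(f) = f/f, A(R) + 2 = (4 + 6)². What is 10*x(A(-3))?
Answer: 10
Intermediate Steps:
A(R) = 98 (A(R) = -2 + (4 + 6)² = -2 + 10² = -2 + 100 = 98)
x(f) = 1
10*x(A(-3)) = 10*1 = 10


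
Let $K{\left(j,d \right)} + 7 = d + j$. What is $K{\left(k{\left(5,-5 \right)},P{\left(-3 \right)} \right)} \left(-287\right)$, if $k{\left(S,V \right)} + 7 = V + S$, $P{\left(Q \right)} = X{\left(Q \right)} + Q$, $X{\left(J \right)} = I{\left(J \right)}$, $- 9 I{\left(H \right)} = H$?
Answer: $\frac{14350}{3} \approx 4783.3$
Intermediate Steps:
$I{\left(H \right)} = - \frac{H}{9}$
$X{\left(J \right)} = - \frac{J}{9}$
$P{\left(Q \right)} = \frac{8 Q}{9}$ ($P{\left(Q \right)} = - \frac{Q}{9} + Q = \frac{8 Q}{9}$)
$k{\left(S,V \right)} = -7 + S + V$ ($k{\left(S,V \right)} = -7 + \left(V + S\right) = -7 + \left(S + V\right) = -7 + S + V$)
$K{\left(j,d \right)} = -7 + d + j$ ($K{\left(j,d \right)} = -7 + \left(d + j\right) = -7 + d + j$)
$K{\left(k{\left(5,-5 \right)},P{\left(-3 \right)} \right)} \left(-287\right) = \left(-7 + \frac{8}{9} \left(-3\right) - 7\right) \left(-287\right) = \left(-7 - \frac{8}{3} - 7\right) \left(-287\right) = \left(- \frac{50}{3}\right) \left(-287\right) = \frac{14350}{3}$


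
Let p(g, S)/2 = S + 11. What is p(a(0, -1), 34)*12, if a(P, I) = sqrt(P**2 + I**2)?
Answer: 1080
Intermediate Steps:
a(P, I) = sqrt(I**2 + P**2)
p(g, S) = 22 + 2*S (p(g, S) = 2*(S + 11) = 2*(11 + S) = 22 + 2*S)
p(a(0, -1), 34)*12 = (22 + 2*34)*12 = (22 + 68)*12 = 90*12 = 1080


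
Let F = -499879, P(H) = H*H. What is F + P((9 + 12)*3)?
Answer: -495910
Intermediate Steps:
P(H) = H²
F + P((9 + 12)*3) = -499879 + ((9 + 12)*3)² = -499879 + (21*3)² = -499879 + 63² = -499879 + 3969 = -495910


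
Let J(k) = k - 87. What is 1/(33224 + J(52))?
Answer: 1/33189 ≈ 3.0130e-5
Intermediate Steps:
J(k) = -87 + k
1/(33224 + J(52)) = 1/(33224 + (-87 + 52)) = 1/(33224 - 35) = 1/33189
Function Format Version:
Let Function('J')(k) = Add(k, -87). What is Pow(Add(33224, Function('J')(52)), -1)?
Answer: Rational(1, 33189) ≈ 3.0130e-5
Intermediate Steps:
Function('J')(k) = Add(-87, k)
Pow(Add(33224, Function('J')(52)), -1) = Pow(Add(33224, Add(-87, 52)), -1) = Pow(Add(33224, -35), -1) = Pow(33189, -1) = Rational(1, 33189)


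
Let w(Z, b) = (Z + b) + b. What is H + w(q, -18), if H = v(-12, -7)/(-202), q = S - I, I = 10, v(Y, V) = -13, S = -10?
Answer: -11299/202 ≈ -55.936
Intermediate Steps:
q = -20 (q = -10 - 1*10 = -10 - 10 = -20)
w(Z, b) = Z + 2*b
H = 13/202 (H = -13/(-202) = -13*(-1/202) = 13/202 ≈ 0.064356)
H + w(q, -18) = 13/202 + (-20 + 2*(-18)) = 13/202 + (-20 - 36) = 13/202 - 56 = -11299/202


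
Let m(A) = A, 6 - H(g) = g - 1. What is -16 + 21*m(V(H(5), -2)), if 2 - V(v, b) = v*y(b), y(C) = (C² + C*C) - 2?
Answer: -226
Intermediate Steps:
H(g) = 7 - g (H(g) = 6 - (g - 1) = 6 - (-1 + g) = 6 + (1 - g) = 7 - g)
y(C) = -2 + 2*C² (y(C) = (C² + C²) - 2 = 2*C² - 2 = -2 + 2*C²)
V(v, b) = 2 - v*(-2 + 2*b²)
-16 + 21*m(V(H(5), -2)) = -16 + 21*(2 - 2*(7 - 1*5)*(-1 + (-2)²)) = -16 + 21*(2 - 2*(7 - 5)*(-1 + 4)) = -16 + 21*(2 - 2*2*3) = -16 + 21*(2 - 12) = -16 + 21*(-10) = -16 - 210 = -226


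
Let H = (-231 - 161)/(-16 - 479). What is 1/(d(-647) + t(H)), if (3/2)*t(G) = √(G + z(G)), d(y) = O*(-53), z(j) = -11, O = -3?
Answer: 708345/112647067 - 18*I*√277915/112647067 ≈ 0.0062882 - 8.4238e-5*I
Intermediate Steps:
H = 392/495 (H = -392/(-495) = -392*(-1/495) = 392/495 ≈ 0.79192)
d(y) = 159 (d(y) = -3*(-53) = 159)
t(G) = 2*√(-11 + G)/3 (t(G) = 2*√(G - 11)/3 = 2*√(-11 + G)/3)
1/(d(-647) + t(H)) = 1/(159 + 2*√(-11 + 392/495)/3) = 1/(159 + 2*√(-5053/495)/3) = 1/(159 + 2*(I*√277915/165)/3) = 1/(159 + 2*I*√277915/495)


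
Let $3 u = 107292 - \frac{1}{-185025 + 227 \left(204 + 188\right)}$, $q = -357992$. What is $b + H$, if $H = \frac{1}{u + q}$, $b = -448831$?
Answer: $- \frac{41670052642225856}{92841298043} \approx -4.4883 \cdot 10^{5}$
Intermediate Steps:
$u = \frac{10304430973}{288123}$ ($u = \frac{107292 - \frac{1}{-185025 + 227 \left(204 + 188\right)}}{3} = \frac{107292 - \frac{1}{-185025 + 227 \cdot 392}}{3} = \frac{107292 - \frac{1}{-185025 + 88984}}{3} = \frac{107292 - \frac{1}{-96041}}{3} = \frac{107292 - - \frac{1}{96041}}{3} = \frac{107292 + \frac{1}{96041}}{3} = \frac{1}{3} \cdot \frac{10304430973}{96041} = \frac{10304430973}{288123} \approx 35764.0$)
$H = - \frac{288123}{92841298043}$ ($H = \frac{1}{\frac{10304430973}{288123} - 357992} = \frac{1}{- \frac{92841298043}{288123}} = - \frac{288123}{92841298043} \approx -3.1034 \cdot 10^{-6}$)
$b + H = -448831 - \frac{288123}{92841298043} = - \frac{41670052642225856}{92841298043}$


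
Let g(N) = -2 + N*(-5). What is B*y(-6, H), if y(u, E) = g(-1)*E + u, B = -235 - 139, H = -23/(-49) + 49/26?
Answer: -253011/637 ≈ -397.19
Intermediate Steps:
H = 2999/1274 (H = -23*(-1/49) + 49*(1/26) = 23/49 + 49/26 = 2999/1274 ≈ 2.3540)
B = -374
g(N) = -2 - 5*N
y(u, E) = u + 3*E (y(u, E) = (-2 - 5*(-1))*E + u = (-2 + 5)*E + u = 3*E + u = u + 3*E)
B*y(-6, H) = -374*(-6 + 3*(2999/1274)) = -374*(-6 + 8997/1274) = -374*1353/1274 = -253011/637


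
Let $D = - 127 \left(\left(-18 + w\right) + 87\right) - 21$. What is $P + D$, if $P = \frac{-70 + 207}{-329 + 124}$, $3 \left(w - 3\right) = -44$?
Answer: $- \frac{4491346}{615} \approx -7303.0$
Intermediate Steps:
$w = - \frac{35}{3}$ ($w = 3 + \frac{1}{3} \left(-44\right) = 3 - \frac{44}{3} = - \frac{35}{3} \approx -11.667$)
$D = - \frac{21907}{3}$ ($D = - 127 \left(\left(-18 - \frac{35}{3}\right) + 87\right) - 21 = - 127 \left(- \frac{89}{3} + 87\right) - 21 = \left(-127\right) \frac{172}{3} - 21 = - \frac{21844}{3} - 21 = - \frac{21907}{3} \approx -7302.3$)
$P = - \frac{137}{205}$ ($P = \frac{137}{-205} = 137 \left(- \frac{1}{205}\right) = - \frac{137}{205} \approx -0.66829$)
$P + D = - \frac{137}{205} - \frac{21907}{3} = - \frac{4491346}{615}$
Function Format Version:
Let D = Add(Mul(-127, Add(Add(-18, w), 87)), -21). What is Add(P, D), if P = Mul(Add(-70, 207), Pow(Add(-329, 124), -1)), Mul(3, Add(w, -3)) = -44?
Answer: Rational(-4491346, 615) ≈ -7303.0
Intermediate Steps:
w = Rational(-35, 3) (w = Add(3, Mul(Rational(1, 3), -44)) = Add(3, Rational(-44, 3)) = Rational(-35, 3) ≈ -11.667)
D = Rational(-21907, 3) (D = Add(Mul(-127, Add(Add(-18, Rational(-35, 3)), 87)), -21) = Add(Mul(-127, Add(Rational(-89, 3), 87)), -21) = Add(Mul(-127, Rational(172, 3)), -21) = Add(Rational(-21844, 3), -21) = Rational(-21907, 3) ≈ -7302.3)
P = Rational(-137, 205) (P = Mul(137, Pow(-205, -1)) = Mul(137, Rational(-1, 205)) = Rational(-137, 205) ≈ -0.66829)
Add(P, D) = Add(Rational(-137, 205), Rational(-21907, 3)) = Rational(-4491346, 615)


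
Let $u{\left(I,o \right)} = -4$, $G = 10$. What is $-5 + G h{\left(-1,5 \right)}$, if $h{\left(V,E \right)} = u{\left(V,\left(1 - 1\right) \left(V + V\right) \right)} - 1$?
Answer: $-55$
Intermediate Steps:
$h{\left(V,E \right)} = -5$ ($h{\left(V,E \right)} = -4 - 1 = -5$)
$-5 + G h{\left(-1,5 \right)} = -5 + 10 \left(-5\right) = -5 - 50 = -55$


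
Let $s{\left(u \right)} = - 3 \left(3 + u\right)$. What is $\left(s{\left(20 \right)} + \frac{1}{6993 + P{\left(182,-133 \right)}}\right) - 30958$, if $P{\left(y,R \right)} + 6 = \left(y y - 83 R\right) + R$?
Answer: $- \frac{1582904458}{51017} \approx -31027.0$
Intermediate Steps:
$s{\left(u \right)} = -9 - 3 u$
$P{\left(y,R \right)} = -6 + y^{2} - 82 R$ ($P{\left(y,R \right)} = -6 - \left(82 R - y y\right) = -6 - \left(- y^{2} + 82 R\right) = -6 + y^{2} - 82 R$)
$\left(s{\left(20 \right)} + \frac{1}{6993 + P{\left(182,-133 \right)}}\right) - 30958 = \left(\left(-9 - 60\right) + \frac{1}{6993 - \left(-10900 - 33124\right)}\right) - 30958 = \left(\left(-9 - 60\right) + \frac{1}{6993 + \left(-6 + 33124 + 10906\right)}\right) - 30958 = \left(-69 + \frac{1}{6993 + 44024}\right) - 30958 = \left(-69 + \frac{1}{51017}\right) - 30958 = - \frac{3520172}{51017} - 30958 = - \frac{1582904458}{51017}$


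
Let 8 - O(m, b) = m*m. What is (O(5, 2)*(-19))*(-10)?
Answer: -3230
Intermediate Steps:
O(m, b) = 8 - m² (O(m, b) = 8 - m*m = 8 - m²)
(O(5, 2)*(-19))*(-10) = ((8 - 1*5²)*(-19))*(-10) = ((8 - 1*25)*(-19))*(-10) = ((8 - 25)*(-19))*(-10) = -17*(-19)*(-10) = 323*(-10) = -3230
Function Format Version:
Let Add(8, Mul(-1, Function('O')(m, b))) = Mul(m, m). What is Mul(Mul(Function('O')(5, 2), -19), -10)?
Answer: -3230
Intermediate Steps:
Function('O')(m, b) = Add(8, Mul(-1, Pow(m, 2))) (Function('O')(m, b) = Add(8, Mul(-1, Mul(m, m))) = Add(8, Mul(-1, Pow(m, 2))))
Mul(Mul(Function('O')(5, 2), -19), -10) = Mul(Mul(Add(8, Mul(-1, Pow(5, 2))), -19), -10) = Mul(Mul(Add(8, Mul(-1, 25)), -19), -10) = Mul(Mul(Add(8, -25), -19), -10) = Mul(Mul(-17, -19), -10) = Mul(323, -10) = -3230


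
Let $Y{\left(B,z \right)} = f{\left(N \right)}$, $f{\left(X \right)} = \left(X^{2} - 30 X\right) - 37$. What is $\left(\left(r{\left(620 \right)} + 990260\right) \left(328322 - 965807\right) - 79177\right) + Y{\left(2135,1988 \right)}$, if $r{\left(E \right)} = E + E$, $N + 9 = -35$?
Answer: $-632066453458$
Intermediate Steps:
$N = -44$ ($N = -9 - 35 = -44$)
$r{\left(E \right)} = 2 E$
$f{\left(X \right)} = -37 + X^{2} - 30 X$
$Y{\left(B,z \right)} = 3219$ ($Y{\left(B,z \right)} = -37 + \left(-44\right)^{2} - -1320 = -37 + 1936 + 1320 = 3219$)
$\left(\left(r{\left(620 \right)} + 990260\right) \left(328322 - 965807\right) - 79177\right) + Y{\left(2135,1988 \right)} = \left(\left(2 \cdot 620 + 990260\right) \left(328322 - 965807\right) - 79177\right) + 3219 = \left(\left(1240 + 990260\right) \left(-637485\right) - 79177\right) + 3219 = \left(991500 \left(-637485\right) - 79177\right) + 3219 = \left(-632066377500 - 79177\right) + 3219 = -632066456677 + 3219 = -632066453458$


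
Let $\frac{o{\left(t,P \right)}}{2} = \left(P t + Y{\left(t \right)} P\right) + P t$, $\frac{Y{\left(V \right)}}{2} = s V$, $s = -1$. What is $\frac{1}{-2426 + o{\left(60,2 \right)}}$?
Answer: $- \frac{1}{2426} \approx -0.0004122$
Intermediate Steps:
$Y{\left(V \right)} = - 2 V$ ($Y{\left(V \right)} = 2 \left(- V\right) = - 2 V$)
$o{\left(t,P \right)} = 0$ ($o{\left(t,P \right)} = 2 \left(\left(P t + - 2 t P\right) + P t\right) = 2 \left(\left(P t - 2 P t\right) + P t\right) = 2 \left(- P t + P t\right) = 2 \cdot 0 = 0$)
$\frac{1}{-2426 + o{\left(60,2 \right)}} = \frac{1}{-2426 + 0} = \frac{1}{-2426} = - \frac{1}{2426}$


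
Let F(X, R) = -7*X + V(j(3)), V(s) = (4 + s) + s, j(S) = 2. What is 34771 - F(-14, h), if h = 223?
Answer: 34665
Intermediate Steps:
V(s) = 4 + 2*s
F(X, R) = 8 - 7*X (F(X, R) = -7*X + (4 + 2*2) = -7*X + (4 + 4) = -7*X + 8 = 8 - 7*X)
34771 - F(-14, h) = 34771 - (8 - 7*(-14)) = 34771 - (8 + 98) = 34771 - 1*106 = 34771 - 106 = 34665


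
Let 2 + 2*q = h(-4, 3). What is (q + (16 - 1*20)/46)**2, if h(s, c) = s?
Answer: 5041/529 ≈ 9.5293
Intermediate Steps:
q = -3 (q = -1 + (1/2)*(-4) = -1 - 2 = -3)
(q + (16 - 1*20)/46)**2 = (-3 + (16 - 1*20)/46)**2 = (-3 + (16 - 20)*(1/46))**2 = (-3 - 4*1/46)**2 = (-3 - 2/23)**2 = (-71/23)**2 = 5041/529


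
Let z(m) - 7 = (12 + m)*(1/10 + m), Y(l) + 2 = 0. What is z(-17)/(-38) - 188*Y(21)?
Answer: 28393/76 ≈ 373.59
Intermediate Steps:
Y(l) = -2 (Y(l) = -2 + 0 = -2)
z(m) = 7 + (12 + m)*(⅒ + m) (z(m) = 7 + (12 + m)*(1/10 + m) = 7 + (12 + m)*(⅒ + m))
z(-17)/(-38) - 188*Y(21) = (41/5 + (-17)² + (121/10)*(-17))/(-38) - 188/(1/(-2)) = (41/5 + 289 - 2057/10)*(-1/38) - 188/(-½) = (183/2)*(-1/38) - 188*(-2) = -183/76 + 376 = 28393/76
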